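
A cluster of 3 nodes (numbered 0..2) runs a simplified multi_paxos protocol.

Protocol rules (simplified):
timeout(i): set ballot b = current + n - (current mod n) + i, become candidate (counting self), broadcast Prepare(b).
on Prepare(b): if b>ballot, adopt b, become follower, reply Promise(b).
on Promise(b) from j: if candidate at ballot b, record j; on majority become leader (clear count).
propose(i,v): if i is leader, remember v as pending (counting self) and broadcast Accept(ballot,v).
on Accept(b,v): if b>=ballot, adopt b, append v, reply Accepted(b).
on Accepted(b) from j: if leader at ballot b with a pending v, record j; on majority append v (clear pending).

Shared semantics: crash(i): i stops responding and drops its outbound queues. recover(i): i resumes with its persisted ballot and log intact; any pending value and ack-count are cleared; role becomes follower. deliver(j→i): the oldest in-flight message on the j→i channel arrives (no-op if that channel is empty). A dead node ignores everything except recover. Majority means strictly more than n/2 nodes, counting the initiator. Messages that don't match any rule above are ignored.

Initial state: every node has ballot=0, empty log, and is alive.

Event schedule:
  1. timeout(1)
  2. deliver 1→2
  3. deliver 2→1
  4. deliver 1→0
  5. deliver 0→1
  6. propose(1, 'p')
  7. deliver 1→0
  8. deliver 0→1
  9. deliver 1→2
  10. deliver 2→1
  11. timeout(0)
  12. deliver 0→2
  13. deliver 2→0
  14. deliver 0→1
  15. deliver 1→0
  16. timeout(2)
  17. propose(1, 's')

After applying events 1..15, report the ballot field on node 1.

e1 timeout(1): 1[cand,b=4,-]
e2 deliver 1→2: 2[foll,b=4,-]
e3 deliver 2→1: 1[lead,b=4,-]
e4 deliver 1→0: 0[foll,b=4,-]
e5 deliver 0→1: ·
e6 propose(1,'p'): ·
e7 deliver 1→0: 0[foll,b=4,p]
e8 deliver 0→1: 1[lead,b=4,p]
e9 deliver 1→2: 2[foll,b=4,p]
e10 deliver 2→1: ·
e11 timeout(0): 0[cand,b=6,p]
e12 deliver 0→2: 2[foll,b=6,p]
e13 deliver 2→0: 0[lead,b=6,p]
e14 deliver 0→1: 1[foll,b=6,p]
e15 deliver 1→0: ·

6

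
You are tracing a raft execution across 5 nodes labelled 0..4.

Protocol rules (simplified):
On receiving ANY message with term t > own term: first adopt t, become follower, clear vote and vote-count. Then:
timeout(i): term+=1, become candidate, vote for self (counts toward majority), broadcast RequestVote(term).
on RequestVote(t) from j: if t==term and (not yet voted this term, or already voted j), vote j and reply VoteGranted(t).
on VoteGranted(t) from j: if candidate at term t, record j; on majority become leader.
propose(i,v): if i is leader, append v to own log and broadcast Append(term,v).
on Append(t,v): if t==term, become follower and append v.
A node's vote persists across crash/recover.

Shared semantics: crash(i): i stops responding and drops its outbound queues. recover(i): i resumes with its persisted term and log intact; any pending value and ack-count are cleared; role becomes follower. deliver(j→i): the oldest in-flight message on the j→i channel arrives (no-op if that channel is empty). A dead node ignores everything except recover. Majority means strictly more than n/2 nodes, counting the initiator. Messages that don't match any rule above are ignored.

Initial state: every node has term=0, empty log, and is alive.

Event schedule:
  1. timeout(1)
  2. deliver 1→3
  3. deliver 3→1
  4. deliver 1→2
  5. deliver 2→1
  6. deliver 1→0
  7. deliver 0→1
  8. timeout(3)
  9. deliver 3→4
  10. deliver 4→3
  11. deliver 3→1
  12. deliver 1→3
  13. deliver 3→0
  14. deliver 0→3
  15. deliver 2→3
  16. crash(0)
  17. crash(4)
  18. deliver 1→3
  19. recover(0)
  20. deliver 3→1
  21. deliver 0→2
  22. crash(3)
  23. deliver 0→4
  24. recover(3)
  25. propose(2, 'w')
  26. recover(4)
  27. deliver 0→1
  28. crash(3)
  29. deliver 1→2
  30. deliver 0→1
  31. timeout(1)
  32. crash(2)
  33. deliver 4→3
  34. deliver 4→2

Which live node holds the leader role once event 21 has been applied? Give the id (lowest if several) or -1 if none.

3

step 1 timeout(1): 1={cand,t=1,log=-}
step 2 deliver 1→3: 3={foll,t=1,log=-}
step 3 deliver 3→1: —
step 4 deliver 1→2: 2={foll,t=1,log=-}
step 5 deliver 2→1: 1={lead,t=1,log=-}
step 6 deliver 1→0: 0={foll,t=1,log=-}
step 7 deliver 0→1: —
step 8 timeout(3): 3={cand,t=2,log=-}
step 9 deliver 3→4: 4={foll,t=2,log=-}
step 10 deliver 4→3: —
step 11 deliver 3→1: 1={foll,t=2,log=-}
step 12 deliver 1→3: 3={lead,t=2,log=-}
step 13 deliver 3→0: 0={foll,t=2,log=-}
step 14 deliver 0→3: —
step 15 deliver 2→3: —
step 16 crash(0): 0={✗foll,t=2,log=-}
step 17 crash(4): 4={✗foll,t=2,log=-}
step 18 deliver 1→3: —
step 19 recover(0): 0={foll,t=2,log=-}
step 20 deliver 3→1: —
step 21 deliver 0→2: —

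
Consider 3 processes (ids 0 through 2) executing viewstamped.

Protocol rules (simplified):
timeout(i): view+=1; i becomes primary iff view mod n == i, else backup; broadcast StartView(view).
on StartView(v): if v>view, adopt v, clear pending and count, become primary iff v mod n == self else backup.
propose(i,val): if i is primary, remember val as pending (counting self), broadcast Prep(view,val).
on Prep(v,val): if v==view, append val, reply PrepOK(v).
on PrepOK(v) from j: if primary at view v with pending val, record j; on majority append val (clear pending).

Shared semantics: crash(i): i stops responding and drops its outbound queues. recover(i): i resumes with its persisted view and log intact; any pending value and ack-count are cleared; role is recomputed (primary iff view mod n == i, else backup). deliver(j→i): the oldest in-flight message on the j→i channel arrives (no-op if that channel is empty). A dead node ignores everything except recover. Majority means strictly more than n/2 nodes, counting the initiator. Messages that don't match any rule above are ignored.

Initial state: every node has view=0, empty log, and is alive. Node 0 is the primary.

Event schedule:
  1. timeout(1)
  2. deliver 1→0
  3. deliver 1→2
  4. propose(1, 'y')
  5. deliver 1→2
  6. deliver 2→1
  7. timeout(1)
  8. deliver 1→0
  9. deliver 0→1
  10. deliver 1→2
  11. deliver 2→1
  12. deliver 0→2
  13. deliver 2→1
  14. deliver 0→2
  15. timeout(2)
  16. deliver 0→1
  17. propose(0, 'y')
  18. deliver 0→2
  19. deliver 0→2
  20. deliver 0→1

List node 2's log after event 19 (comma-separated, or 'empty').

y

e1 timeout(1): 1[prim,v=1,-]
e2 deliver 1→0: 0[back,v=1,-]
e3 deliver 1→2: 2[back,v=1,-]
e4 propose(1,'y'): ·
e5 deliver 1→2: 2[back,v=1,y]
e6 deliver 2→1: 1[prim,v=1,y]
e7 timeout(1): 1[back,v=2,y]
e8 deliver 1→0: 0[back,v=1,y]
e9 deliver 0→1: ·
e10 deliver 1→2: 2[prim,v=2,y]
e11 deliver 2→1: ·
e12 deliver 0→2: ·
e13 deliver 2→1: ·
e14 deliver 0→2: ·
e15 timeout(2): 2[back,v=3,y]
e16 deliver 0→1: ·
e17 propose(0,'y'): ·
e18 deliver 0→2: ·
e19 deliver 0→2: ·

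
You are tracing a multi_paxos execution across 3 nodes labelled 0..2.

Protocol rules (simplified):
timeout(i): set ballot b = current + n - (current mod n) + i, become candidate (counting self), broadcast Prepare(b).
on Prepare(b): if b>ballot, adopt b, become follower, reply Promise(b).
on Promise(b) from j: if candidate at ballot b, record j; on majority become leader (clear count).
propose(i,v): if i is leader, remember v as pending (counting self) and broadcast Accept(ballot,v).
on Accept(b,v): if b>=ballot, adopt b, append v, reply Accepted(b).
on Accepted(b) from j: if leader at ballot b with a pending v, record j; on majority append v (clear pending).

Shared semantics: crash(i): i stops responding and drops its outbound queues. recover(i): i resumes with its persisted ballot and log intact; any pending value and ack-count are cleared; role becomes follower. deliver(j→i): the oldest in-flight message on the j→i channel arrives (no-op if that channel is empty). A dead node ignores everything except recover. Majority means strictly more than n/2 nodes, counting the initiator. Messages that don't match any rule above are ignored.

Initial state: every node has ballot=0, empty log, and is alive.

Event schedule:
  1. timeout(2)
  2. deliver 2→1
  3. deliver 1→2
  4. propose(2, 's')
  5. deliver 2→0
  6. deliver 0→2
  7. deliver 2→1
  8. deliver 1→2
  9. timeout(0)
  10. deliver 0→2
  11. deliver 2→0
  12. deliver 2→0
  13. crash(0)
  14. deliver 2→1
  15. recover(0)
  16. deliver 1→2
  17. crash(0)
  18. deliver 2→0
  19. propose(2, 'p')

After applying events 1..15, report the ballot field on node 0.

after 1 — timeout(2): n2:cand/b5/[-]
after 2 — deliver 2→1: n1:foll/b5/[-]
after 3 — deliver 1→2: n2:lead/b5/[-]
after 4 — propose(2,'s'): ·
after 5 — deliver 2→0: n0:foll/b5/[-]
after 6 — deliver 0→2: ·
after 7 — deliver 2→1: n1:foll/b5/[s]
after 8 — deliver 1→2: n2:lead/b5/[s]
after 9 — timeout(0): n0:cand/b6/[-]
after 10 — deliver 0→2: n2:foll/b6/[s]
after 11 — deliver 2→0: ·
after 12 — deliver 2→0: n0:lead/b6/[-]
after 13 — crash(0): n0:✗lead/b6/[-]
after 14 — deliver 2→1: ·
after 15 — recover(0): n0:foll/b6/[-]

6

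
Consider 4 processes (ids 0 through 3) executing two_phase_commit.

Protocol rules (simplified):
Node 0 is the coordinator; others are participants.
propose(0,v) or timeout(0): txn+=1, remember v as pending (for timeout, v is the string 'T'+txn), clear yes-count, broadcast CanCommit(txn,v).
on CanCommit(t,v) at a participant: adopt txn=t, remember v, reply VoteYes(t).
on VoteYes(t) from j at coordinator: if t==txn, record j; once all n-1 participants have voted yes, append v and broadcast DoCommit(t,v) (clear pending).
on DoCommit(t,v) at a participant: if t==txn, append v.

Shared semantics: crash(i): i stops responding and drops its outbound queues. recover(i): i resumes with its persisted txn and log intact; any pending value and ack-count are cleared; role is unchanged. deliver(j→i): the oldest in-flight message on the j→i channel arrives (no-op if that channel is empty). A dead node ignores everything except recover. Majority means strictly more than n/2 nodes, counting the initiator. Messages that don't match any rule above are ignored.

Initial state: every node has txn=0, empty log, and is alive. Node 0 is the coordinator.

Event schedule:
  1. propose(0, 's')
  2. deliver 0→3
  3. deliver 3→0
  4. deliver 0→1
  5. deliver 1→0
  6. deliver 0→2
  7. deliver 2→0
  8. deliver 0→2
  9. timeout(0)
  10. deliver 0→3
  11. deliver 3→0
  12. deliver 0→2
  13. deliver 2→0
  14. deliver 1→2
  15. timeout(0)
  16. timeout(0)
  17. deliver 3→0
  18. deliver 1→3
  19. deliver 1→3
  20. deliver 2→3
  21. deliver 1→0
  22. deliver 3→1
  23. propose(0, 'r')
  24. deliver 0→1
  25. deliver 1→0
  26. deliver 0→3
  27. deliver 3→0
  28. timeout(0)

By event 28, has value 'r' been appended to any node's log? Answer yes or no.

no

after 1 — propose(0,'s'): n0:coor/t1/[-]
after 2 — deliver 0→3: n3:part/t1/[-]
after 3 — deliver 3→0: ·
after 4 — deliver 0→1: n1:part/t1/[-]
after 5 — deliver 1→0: ·
after 6 — deliver 0→2: n2:part/t1/[-]
after 7 — deliver 2→0: n0:coor/t1/[s]
after 8 — deliver 0→2: n2:part/t1/[s]
after 9 — timeout(0): n0:coor/t2/[s]
after 10 — deliver 0→3: n3:part/t1/[s]
after 11 — deliver 3→0: ·
after 12 — deliver 0→2: n2:part/t2/[s]
after 13 — deliver 2→0: ·
after 14 — deliver 1→2: ·
after 15 — timeout(0): n0:coor/t3/[s]
after 16 — timeout(0): n0:coor/t4/[s]
after 17 — deliver 3→0: ·
after 18 — deliver 1→3: ·
after 19 — deliver 1→3: ·
after 20 — deliver 2→3: ·
after 21 — deliver 1→0: ·
after 22 — deliver 3→1: ·
after 23 — propose(0,'r'): n0:coor/t5/[s]
after 24 — deliver 0→1: n1:part/t1/[s]
after 25 — deliver 1→0: ·
after 26 — deliver 0→3: n3:part/t2/[s]
after 27 — deliver 3→0: ·
after 28 — timeout(0): n0:coor/t6/[s]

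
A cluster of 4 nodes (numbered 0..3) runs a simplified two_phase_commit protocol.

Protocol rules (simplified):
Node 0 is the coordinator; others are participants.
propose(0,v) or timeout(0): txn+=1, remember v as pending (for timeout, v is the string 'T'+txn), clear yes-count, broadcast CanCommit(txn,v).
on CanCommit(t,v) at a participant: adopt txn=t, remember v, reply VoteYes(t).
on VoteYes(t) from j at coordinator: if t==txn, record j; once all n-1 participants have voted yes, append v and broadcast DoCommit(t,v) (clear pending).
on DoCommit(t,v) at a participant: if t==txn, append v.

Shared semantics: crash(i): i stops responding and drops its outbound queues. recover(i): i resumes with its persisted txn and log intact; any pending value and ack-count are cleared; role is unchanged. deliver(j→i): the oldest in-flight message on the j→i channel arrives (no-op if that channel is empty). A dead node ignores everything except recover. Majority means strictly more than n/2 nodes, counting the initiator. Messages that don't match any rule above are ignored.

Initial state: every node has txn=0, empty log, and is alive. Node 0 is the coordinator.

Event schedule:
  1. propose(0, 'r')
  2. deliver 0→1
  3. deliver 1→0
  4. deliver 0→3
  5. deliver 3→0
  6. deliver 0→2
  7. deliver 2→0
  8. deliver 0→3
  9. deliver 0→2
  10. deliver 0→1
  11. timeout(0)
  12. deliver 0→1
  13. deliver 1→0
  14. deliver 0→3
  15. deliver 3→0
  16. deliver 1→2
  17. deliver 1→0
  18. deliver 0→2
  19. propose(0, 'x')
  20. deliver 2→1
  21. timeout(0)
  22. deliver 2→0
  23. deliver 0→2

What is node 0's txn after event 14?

e1 propose(0,'r'): 0[coor,t=1,-]
e2 deliver 0→1: 1[part,t=1,-]
e3 deliver 1→0: ·
e4 deliver 0→3: 3[part,t=1,-]
e5 deliver 3→0: ·
e6 deliver 0→2: 2[part,t=1,-]
e7 deliver 2→0: 0[coor,t=1,r]
e8 deliver 0→3: 3[part,t=1,r]
e9 deliver 0→2: 2[part,t=1,r]
e10 deliver 0→1: 1[part,t=1,r]
e11 timeout(0): 0[coor,t=2,r]
e12 deliver 0→1: 1[part,t=2,r]
e13 deliver 1→0: ·
e14 deliver 0→3: 3[part,t=2,r]

2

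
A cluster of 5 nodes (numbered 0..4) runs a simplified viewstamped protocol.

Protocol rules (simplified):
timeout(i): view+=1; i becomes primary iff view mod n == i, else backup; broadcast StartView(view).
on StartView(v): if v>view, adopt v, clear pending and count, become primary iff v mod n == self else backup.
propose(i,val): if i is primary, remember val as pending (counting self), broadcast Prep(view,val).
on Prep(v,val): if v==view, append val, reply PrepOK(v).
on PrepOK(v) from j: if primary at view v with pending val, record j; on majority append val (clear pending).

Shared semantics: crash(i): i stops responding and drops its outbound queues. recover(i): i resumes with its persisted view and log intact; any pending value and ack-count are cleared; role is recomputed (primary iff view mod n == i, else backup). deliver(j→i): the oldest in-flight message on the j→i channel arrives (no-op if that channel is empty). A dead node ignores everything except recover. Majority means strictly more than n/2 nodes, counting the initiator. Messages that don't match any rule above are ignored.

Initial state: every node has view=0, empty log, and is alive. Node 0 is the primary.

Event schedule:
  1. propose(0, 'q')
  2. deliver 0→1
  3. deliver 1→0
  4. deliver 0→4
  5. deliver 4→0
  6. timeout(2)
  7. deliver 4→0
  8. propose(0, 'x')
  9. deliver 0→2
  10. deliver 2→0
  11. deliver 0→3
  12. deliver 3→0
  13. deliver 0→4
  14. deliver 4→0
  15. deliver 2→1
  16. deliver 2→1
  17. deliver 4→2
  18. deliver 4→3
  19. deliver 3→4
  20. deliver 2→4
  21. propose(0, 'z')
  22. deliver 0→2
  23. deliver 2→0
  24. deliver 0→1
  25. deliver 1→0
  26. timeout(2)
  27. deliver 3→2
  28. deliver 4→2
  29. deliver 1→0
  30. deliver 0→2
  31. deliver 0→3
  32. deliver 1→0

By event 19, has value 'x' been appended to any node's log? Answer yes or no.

step 1 propose(0,'q'): —
step 2 deliver 0→1: 1={back,v=0,log=q}
step 3 deliver 1→0: —
step 4 deliver 0→4: 4={back,v=0,log=q}
step 5 deliver 4→0: 0={prim,v=0,log=q}
step 6 timeout(2): 2={back,v=1,log=-}
step 7 deliver 4→0: —
step 8 propose(0,'x'): —
step 9 deliver 0→2: —
step 10 deliver 2→0: 0={back,v=1,log=q}
step 11 deliver 0→3: 3={back,v=0,log=q}
step 12 deliver 3→0: —
step 13 deliver 0→4: 4={back,v=0,log=q,x}
step 14 deliver 4→0: —
step 15 deliver 2→1: 1={prim,v=1,log=q}
step 16 deliver 2→1: —
step 17 deliver 4→2: —
step 18 deliver 4→3: —
step 19 deliver 3→4: —

yes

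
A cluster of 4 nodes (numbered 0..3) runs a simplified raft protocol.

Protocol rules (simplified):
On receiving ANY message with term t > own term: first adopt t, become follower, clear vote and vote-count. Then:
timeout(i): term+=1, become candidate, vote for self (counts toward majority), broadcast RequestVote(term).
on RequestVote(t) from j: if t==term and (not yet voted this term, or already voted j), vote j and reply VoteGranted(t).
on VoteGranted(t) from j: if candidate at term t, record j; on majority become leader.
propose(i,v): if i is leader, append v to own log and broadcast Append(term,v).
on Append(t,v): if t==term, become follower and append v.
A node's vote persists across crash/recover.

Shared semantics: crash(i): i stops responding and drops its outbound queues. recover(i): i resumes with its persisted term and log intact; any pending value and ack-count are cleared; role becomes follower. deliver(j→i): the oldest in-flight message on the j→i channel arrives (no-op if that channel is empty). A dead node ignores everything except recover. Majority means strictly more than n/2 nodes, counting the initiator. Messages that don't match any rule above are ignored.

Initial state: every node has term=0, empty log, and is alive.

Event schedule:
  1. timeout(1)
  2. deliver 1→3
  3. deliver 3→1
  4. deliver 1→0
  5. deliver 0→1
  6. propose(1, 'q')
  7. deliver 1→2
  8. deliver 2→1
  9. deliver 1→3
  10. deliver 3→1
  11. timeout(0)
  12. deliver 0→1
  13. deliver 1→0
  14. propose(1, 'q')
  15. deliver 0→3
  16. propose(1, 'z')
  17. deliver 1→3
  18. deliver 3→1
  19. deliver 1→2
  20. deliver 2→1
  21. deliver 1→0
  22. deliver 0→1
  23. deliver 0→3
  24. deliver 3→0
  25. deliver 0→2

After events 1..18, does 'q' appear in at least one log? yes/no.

yes

[1] timeout(1) → N1(cand t1 [-])
[2] deliver 1→3 → N3(foll t1 [-])
[3] deliver 3→1 → ∅
[4] deliver 1→0 → N0(foll t1 [-])
[5] deliver 0→1 → N1(lead t1 [-])
[6] propose(1,'q') → N1(lead t1 [q])
[7] deliver 1→2 → N2(foll t1 [-])
[8] deliver 2→1 → ∅
[9] deliver 1→3 → N3(foll t1 [q])
[10] deliver 3→1 → ∅
[11] timeout(0) → N0(cand t2 [-])
[12] deliver 0→1 → N1(foll t2 [q])
[13] deliver 1→0 → ∅
[14] propose(1,'q') → ∅
[15] deliver 0→3 → N3(foll t2 [q])
[16] propose(1,'z') → ∅
[17] deliver 1→3 → ∅
[18] deliver 3→1 → ∅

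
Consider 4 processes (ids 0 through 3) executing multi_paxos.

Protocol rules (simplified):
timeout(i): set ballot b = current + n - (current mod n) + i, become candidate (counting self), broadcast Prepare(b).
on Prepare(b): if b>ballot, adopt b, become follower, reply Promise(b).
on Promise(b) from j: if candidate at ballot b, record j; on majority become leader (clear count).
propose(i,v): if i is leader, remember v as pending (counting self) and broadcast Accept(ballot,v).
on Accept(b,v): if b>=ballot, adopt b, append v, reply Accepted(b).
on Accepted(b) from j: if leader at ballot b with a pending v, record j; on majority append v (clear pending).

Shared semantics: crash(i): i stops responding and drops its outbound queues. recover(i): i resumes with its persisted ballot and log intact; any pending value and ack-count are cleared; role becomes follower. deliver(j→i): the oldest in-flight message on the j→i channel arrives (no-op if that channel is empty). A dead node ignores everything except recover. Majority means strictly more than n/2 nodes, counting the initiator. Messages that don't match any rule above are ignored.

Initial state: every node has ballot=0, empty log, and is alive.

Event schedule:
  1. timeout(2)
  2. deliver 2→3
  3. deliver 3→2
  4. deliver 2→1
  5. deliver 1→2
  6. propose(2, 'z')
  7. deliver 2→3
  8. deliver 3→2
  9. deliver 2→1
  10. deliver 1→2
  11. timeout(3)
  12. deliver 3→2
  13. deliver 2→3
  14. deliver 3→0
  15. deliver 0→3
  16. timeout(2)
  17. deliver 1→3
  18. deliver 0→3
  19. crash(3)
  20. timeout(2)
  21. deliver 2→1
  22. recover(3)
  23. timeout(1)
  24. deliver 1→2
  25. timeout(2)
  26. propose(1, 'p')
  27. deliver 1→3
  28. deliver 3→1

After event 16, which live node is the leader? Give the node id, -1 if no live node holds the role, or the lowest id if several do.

3

[1] timeout(2) → N2(cand b6 [-])
[2] deliver 2→3 → N3(foll b6 [-])
[3] deliver 3→2 → ∅
[4] deliver 2→1 → N1(foll b6 [-])
[5] deliver 1→2 → N2(lead b6 [-])
[6] propose(2,'z') → ∅
[7] deliver 2→3 → N3(foll b6 [z])
[8] deliver 3→2 → ∅
[9] deliver 2→1 → N1(foll b6 [z])
[10] deliver 1→2 → N2(lead b6 [z])
[11] timeout(3) → N3(cand b11 [z])
[12] deliver 3→2 → N2(foll b11 [z])
[13] deliver 2→3 → ∅
[14] deliver 3→0 → N0(foll b11 [-])
[15] deliver 0→3 → N3(lead b11 [z])
[16] timeout(2) → N2(cand b14 [z])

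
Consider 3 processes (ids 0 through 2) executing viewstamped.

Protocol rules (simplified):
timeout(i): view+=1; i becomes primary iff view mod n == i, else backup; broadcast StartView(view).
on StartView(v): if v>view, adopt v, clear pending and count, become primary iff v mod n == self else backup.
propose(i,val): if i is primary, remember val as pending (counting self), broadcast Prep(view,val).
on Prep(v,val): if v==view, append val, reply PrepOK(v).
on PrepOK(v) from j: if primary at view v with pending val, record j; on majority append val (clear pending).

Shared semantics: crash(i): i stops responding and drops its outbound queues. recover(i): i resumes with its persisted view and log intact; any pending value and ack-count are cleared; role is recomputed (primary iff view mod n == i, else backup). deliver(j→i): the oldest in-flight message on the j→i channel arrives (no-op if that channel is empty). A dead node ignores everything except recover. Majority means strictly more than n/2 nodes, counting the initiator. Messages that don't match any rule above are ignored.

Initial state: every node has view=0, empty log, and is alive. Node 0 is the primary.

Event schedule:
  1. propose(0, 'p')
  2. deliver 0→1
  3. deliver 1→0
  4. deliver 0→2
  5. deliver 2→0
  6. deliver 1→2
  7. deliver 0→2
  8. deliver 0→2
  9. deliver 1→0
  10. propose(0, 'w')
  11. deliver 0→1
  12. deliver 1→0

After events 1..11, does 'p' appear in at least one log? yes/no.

step 1 propose(0,'p'): —
step 2 deliver 0→1: 1={back,v=0,log=p}
step 3 deliver 1→0: 0={prim,v=0,log=p}
step 4 deliver 0→2: 2={back,v=0,log=p}
step 5 deliver 2→0: —
step 6 deliver 1→2: —
step 7 deliver 0→2: —
step 8 deliver 0→2: —
step 9 deliver 1→0: —
step 10 propose(0,'w'): —
step 11 deliver 0→1: 1={back,v=0,log=p,w}

yes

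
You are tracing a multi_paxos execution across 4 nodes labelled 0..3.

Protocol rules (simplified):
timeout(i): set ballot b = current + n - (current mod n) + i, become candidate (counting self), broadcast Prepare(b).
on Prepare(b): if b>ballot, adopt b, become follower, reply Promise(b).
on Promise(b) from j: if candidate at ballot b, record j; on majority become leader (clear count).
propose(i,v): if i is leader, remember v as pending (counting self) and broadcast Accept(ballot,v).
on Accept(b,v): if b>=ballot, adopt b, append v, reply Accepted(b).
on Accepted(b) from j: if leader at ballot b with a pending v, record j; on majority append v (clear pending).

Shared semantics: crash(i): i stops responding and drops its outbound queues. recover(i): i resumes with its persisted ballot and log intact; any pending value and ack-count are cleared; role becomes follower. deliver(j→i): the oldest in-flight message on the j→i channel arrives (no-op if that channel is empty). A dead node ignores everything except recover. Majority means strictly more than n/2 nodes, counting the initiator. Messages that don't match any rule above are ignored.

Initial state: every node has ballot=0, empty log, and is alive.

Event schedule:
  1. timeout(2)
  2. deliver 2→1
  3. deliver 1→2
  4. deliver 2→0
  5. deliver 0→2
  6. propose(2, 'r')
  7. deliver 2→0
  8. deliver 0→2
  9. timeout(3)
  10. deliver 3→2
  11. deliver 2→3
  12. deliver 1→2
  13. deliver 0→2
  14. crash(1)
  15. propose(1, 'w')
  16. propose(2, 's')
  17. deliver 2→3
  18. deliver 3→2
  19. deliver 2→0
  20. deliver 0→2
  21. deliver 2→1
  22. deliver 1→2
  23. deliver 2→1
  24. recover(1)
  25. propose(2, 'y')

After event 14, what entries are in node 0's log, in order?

step 1 timeout(2): 2={cand,b=6,log=-}
step 2 deliver 2→1: 1={foll,b=6,log=-}
step 3 deliver 1→2: —
step 4 deliver 2→0: 0={foll,b=6,log=-}
step 5 deliver 0→2: 2={lead,b=6,log=-}
step 6 propose(2,'r'): —
step 7 deliver 2→0: 0={foll,b=6,log=r}
step 8 deliver 0→2: —
step 9 timeout(3): 3={cand,b=7,log=-}
step 10 deliver 3→2: 2={foll,b=7,log=-}
step 11 deliver 2→3: —
step 12 deliver 1→2: —
step 13 deliver 0→2: —
step 14 crash(1): 1={✗foll,b=6,log=-}

r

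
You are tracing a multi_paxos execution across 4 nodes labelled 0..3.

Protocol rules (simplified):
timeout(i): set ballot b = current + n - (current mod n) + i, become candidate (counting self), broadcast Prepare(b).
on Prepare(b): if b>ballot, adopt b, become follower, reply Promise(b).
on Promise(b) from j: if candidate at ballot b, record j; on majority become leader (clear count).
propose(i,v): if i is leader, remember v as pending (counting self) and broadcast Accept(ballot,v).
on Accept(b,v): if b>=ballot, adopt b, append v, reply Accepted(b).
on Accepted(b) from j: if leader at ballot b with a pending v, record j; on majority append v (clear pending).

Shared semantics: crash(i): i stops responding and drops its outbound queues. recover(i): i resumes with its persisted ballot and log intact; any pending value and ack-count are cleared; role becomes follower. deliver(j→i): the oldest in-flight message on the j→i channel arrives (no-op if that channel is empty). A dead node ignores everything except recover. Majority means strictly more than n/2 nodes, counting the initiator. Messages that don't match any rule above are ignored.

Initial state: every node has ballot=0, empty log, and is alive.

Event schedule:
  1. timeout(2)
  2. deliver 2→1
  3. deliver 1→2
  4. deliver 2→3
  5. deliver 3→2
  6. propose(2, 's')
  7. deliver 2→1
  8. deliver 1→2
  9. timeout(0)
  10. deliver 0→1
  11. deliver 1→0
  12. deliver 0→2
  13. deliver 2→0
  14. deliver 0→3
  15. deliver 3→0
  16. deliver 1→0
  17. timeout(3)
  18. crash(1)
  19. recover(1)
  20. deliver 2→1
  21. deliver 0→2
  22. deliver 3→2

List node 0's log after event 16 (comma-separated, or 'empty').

e1 timeout(2): 2[cand,b=6,-]
e2 deliver 2→1: 1[foll,b=6,-]
e3 deliver 1→2: ·
e4 deliver 2→3: 3[foll,b=6,-]
e5 deliver 3→2: 2[lead,b=6,-]
e6 propose(2,'s'): ·
e7 deliver 2→1: 1[foll,b=6,s]
e8 deliver 1→2: ·
e9 timeout(0): 0[cand,b=4,-]
e10 deliver 0→1: ·
e11 deliver 1→0: ·
e12 deliver 0→2: ·
e13 deliver 2→0: 0[foll,b=6,-]
e14 deliver 0→3: ·
e15 deliver 3→0: ·
e16 deliver 1→0: ·

empty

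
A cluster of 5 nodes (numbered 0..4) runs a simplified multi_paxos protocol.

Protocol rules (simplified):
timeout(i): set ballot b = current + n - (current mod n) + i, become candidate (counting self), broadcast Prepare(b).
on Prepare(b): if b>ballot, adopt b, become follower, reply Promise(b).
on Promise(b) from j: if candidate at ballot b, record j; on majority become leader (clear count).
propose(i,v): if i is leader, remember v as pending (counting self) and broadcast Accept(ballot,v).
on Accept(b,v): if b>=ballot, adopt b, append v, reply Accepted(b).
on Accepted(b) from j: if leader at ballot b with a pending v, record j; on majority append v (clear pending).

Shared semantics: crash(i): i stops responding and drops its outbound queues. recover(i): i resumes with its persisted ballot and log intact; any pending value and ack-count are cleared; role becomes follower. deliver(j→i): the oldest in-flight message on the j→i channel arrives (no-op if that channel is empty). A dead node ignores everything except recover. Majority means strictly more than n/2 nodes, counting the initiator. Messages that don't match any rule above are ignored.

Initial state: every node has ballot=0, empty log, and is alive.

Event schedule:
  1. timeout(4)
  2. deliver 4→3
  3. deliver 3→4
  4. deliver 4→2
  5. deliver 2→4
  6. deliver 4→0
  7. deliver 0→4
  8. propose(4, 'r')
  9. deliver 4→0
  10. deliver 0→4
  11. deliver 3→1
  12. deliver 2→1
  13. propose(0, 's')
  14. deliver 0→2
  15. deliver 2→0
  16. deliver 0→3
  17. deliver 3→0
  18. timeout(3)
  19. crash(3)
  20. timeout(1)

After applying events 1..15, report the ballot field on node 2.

9

step 1 timeout(4): 4={cand,b=9,log=-}
step 2 deliver 4→3: 3={foll,b=9,log=-}
step 3 deliver 3→4: —
step 4 deliver 4→2: 2={foll,b=9,log=-}
step 5 deliver 2→4: 4={lead,b=9,log=-}
step 6 deliver 4→0: 0={foll,b=9,log=-}
step 7 deliver 0→4: —
step 8 propose(4,'r'): —
step 9 deliver 4→0: 0={foll,b=9,log=r}
step 10 deliver 0→4: —
step 11 deliver 3→1: —
step 12 deliver 2→1: —
step 13 propose(0,'s'): —
step 14 deliver 0→2: —
step 15 deliver 2→0: —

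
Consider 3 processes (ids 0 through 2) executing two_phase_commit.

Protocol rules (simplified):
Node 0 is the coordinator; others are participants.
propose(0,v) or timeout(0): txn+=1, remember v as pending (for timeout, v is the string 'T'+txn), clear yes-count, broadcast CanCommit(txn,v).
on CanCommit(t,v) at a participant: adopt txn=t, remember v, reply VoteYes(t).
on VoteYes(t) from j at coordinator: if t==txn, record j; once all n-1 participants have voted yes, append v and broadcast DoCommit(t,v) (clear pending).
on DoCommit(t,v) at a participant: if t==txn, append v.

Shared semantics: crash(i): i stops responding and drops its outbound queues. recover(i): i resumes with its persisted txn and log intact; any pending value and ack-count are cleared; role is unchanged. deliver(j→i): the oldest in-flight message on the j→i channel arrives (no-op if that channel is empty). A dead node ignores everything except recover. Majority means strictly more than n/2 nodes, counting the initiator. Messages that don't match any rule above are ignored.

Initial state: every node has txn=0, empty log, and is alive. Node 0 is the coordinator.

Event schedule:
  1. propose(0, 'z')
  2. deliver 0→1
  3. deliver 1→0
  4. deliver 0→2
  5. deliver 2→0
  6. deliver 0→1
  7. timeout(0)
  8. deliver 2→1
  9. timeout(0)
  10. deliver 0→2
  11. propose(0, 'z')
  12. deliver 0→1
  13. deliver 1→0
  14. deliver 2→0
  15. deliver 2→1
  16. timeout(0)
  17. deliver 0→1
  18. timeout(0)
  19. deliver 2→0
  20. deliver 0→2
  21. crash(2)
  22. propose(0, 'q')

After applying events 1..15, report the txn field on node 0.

4

1. propose(0,'z'):  <0:coor t1 ->
2. deliver 0→1:  <1:part t1 ->
3. deliver 1→0:  nop
4. deliver 0→2:  <2:part t1 ->
5. deliver 2→0:  <0:coor t1 z>
6. deliver 0→1:  <1:part t1 z>
7. timeout(0):  <0:coor t2 z>
8. deliver 2→1:  nop
9. timeout(0):  <0:coor t3 z>
10. deliver 0→2:  <2:part t1 z>
11. propose(0,'z'):  <0:coor t4 z>
12. deliver 0→1:  <1:part t2 z>
13. deliver 1→0:  nop
14. deliver 2→0:  nop
15. deliver 2→1:  nop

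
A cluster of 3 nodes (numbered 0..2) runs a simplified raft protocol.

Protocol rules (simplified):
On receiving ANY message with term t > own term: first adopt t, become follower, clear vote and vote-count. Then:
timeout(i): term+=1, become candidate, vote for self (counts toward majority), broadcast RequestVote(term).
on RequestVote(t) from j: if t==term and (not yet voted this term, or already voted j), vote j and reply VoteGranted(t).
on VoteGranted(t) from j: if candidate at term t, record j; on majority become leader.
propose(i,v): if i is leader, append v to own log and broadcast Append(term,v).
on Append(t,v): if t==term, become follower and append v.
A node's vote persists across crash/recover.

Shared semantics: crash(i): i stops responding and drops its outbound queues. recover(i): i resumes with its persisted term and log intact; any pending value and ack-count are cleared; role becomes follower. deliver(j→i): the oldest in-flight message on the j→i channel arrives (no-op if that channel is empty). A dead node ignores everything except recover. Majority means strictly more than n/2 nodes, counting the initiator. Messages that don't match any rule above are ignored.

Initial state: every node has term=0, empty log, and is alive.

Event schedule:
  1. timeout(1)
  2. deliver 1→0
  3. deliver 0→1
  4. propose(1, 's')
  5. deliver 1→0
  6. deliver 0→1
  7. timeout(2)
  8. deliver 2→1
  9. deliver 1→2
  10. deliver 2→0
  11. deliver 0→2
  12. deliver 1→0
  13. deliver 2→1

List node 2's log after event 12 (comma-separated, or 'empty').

after 1 — timeout(1): n1:cand/t1/[-]
after 2 — deliver 1→0: n0:foll/t1/[-]
after 3 — deliver 0→1: n1:lead/t1/[-]
after 4 — propose(1,'s'): n1:lead/t1/[s]
after 5 — deliver 1→0: n0:foll/t1/[s]
after 6 — deliver 0→1: ·
after 7 — timeout(2): n2:cand/t1/[-]
after 8 — deliver 2→1: ·
after 9 — deliver 1→2: ·
after 10 — deliver 2→0: ·
after 11 — deliver 0→2: ·
after 12 — deliver 1→0: ·

empty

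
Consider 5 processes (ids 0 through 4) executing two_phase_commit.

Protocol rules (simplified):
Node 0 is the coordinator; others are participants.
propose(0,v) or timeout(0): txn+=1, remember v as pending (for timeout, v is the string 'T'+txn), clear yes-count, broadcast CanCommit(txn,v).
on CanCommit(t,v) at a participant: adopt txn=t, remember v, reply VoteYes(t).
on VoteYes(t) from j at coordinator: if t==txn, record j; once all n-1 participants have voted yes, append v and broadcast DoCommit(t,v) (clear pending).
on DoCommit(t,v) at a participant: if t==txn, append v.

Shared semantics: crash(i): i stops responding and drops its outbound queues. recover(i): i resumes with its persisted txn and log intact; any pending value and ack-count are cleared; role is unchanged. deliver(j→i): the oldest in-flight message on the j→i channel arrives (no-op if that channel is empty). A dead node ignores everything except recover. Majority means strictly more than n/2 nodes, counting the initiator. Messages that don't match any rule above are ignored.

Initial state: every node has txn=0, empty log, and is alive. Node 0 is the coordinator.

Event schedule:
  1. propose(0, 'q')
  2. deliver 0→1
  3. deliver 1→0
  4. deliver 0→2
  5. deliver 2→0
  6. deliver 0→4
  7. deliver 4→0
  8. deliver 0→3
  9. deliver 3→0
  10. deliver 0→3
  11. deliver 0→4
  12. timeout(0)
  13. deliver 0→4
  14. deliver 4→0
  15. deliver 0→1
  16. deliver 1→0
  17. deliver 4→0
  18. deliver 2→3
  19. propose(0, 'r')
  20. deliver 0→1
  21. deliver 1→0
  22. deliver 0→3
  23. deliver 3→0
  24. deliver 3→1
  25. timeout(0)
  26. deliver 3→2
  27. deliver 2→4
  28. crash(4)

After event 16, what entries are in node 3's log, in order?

after 1 — propose(0,'q'): n0:coor/t1/[-]
after 2 — deliver 0→1: n1:part/t1/[-]
after 3 — deliver 1→0: ·
after 4 — deliver 0→2: n2:part/t1/[-]
after 5 — deliver 2→0: ·
after 6 — deliver 0→4: n4:part/t1/[-]
after 7 — deliver 4→0: ·
after 8 — deliver 0→3: n3:part/t1/[-]
after 9 — deliver 3→0: n0:coor/t1/[q]
after 10 — deliver 0→3: n3:part/t1/[q]
after 11 — deliver 0→4: n4:part/t1/[q]
after 12 — timeout(0): n0:coor/t2/[q]
after 13 — deliver 0→4: n4:part/t2/[q]
after 14 — deliver 4→0: ·
after 15 — deliver 0→1: n1:part/t1/[q]
after 16 — deliver 1→0: ·

q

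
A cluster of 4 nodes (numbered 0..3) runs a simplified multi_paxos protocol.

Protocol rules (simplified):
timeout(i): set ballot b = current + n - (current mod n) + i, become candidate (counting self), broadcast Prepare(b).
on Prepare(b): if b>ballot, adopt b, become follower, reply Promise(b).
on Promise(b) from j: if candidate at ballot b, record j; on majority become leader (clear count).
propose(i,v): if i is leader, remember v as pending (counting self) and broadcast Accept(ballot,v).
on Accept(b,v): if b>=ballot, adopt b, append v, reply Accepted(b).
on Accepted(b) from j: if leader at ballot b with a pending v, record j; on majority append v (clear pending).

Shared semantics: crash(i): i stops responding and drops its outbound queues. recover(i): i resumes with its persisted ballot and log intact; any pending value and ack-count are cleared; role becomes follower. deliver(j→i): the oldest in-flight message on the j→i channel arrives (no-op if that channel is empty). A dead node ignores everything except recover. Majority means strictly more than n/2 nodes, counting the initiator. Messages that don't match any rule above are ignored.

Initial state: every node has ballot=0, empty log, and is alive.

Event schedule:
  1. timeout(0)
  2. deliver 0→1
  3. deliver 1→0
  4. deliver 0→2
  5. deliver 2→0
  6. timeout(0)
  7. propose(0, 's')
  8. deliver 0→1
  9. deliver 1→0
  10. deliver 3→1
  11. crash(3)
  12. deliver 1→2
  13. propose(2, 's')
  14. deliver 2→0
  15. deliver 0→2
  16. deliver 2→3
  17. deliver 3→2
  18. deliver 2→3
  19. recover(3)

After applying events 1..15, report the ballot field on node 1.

step 1 timeout(0): 0={cand,b=4,log=-}
step 2 deliver 0→1: 1={foll,b=4,log=-}
step 3 deliver 1→0: —
step 4 deliver 0→2: 2={foll,b=4,log=-}
step 5 deliver 2→0: 0={lead,b=4,log=-}
step 6 timeout(0): 0={cand,b=8,log=-}
step 7 propose(0,'s'): —
step 8 deliver 0→1: 1={foll,b=8,log=-}
step 9 deliver 1→0: —
step 10 deliver 3→1: —
step 11 crash(3): 3={✗foll,b=0,log=-}
step 12 deliver 1→2: —
step 13 propose(2,'s'): —
step 14 deliver 2→0: —
step 15 deliver 0→2: 2={foll,b=8,log=-}

8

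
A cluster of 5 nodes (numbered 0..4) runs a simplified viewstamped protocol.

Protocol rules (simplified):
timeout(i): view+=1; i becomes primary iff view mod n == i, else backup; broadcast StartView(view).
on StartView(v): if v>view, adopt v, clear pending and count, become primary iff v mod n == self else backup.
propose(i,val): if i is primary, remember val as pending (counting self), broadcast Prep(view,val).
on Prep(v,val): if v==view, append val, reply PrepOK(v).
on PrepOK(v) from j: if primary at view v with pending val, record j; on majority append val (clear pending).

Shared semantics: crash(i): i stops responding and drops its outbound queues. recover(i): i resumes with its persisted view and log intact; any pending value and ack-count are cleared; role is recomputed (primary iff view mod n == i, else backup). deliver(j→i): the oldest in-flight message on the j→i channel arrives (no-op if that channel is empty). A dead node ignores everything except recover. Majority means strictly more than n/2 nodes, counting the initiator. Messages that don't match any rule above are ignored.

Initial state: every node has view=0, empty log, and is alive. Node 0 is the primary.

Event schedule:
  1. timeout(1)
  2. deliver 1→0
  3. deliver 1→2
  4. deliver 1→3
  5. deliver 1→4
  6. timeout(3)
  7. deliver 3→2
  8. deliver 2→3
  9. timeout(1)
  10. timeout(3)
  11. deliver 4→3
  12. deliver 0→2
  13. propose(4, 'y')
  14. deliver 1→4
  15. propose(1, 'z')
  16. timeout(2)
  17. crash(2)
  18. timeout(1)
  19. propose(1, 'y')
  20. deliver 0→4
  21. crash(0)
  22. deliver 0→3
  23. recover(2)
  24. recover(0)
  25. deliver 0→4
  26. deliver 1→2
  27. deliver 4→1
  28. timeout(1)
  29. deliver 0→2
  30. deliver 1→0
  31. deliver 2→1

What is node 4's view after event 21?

e1 timeout(1): 1[prim,v=1,-]
e2 deliver 1→0: 0[back,v=1,-]
e3 deliver 1→2: 2[back,v=1,-]
e4 deliver 1→3: 3[back,v=1,-]
e5 deliver 1→4: 4[back,v=1,-]
e6 timeout(3): 3[back,v=2,-]
e7 deliver 3→2: 2[prim,v=2,-]
e8 deliver 2→3: ·
e9 timeout(1): 1[back,v=2,-]
e10 timeout(3): 3[prim,v=3,-]
e11 deliver 4→3: ·
e12 deliver 0→2: ·
e13 propose(4,'y'): ·
e14 deliver 1→4: 4[back,v=2,-]
e15 propose(1,'z'): ·
e16 timeout(2): 2[back,v=3,-]
e17 crash(2): 2[✗back,v=3,-]
e18 timeout(1): 1[back,v=3,-]
e19 propose(1,'y'): ·
e20 deliver 0→4: ·
e21 crash(0): 0[✗back,v=1,-]

2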